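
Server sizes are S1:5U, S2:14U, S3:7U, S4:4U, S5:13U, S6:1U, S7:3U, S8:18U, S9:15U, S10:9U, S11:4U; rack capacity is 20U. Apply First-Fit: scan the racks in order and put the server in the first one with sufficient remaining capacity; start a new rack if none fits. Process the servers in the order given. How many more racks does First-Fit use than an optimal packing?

First-Fit: [5,14,1] [7,4,3,4] [13] [18] [15] [9] → 6 racks.
Total size 93U; any packing needs at least ⌈93/20⌉ = 5 racks.
An optimal packing achieves that bound: [18,1] [15,5] [14,4] [13,7] [9,4,3] → 5 racks.
Excess: 6 − 5 = 1.

1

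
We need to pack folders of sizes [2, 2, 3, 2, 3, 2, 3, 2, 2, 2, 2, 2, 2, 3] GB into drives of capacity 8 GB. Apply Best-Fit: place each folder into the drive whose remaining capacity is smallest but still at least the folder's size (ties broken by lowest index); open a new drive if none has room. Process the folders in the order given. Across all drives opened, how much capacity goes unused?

8

Put 2 GB in drive 1; 6 GB remain.
Put 2 GB in drive 1; 4 GB remain.
Put 3 GB in drive 1; 1 GB remain.
Put 2 GB in drive 2; 6 GB remain.
Put 3 GB in drive 2; 3 GB remain.
Put 2 GB in drive 2; 1 GB remain.
Put 3 GB in drive 3; 5 GB remain.
Put 2 GB in drive 3; 3 GB remain.
Put 2 GB in drive 3; 1 GB remain.
Put 2 GB in drive 4; 6 GB remain.
Put 2 GB in drive 4; 4 GB remain.
Put 2 GB in drive 4; 2 GB remain.
Put 2 GB in drive 4; 0 GB remain.
Put 3 GB in drive 5; 5 GB remain.
5 drives × 8 GB = 40 GB; used 32 GB; unused 8 GB.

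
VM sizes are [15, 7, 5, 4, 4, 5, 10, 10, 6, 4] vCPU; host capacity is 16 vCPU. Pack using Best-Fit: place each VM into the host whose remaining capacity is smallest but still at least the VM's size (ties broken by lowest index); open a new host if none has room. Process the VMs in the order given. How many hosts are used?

15 vCPU → host 1 (remaining 1 vCPU)
7 vCPU → host 2 (remaining 9 vCPU)
5 vCPU → host 2 (remaining 4 vCPU)
4 vCPU → host 2 (remaining 0 vCPU)
4 vCPU → host 3 (remaining 12 vCPU)
5 vCPU → host 3 (remaining 7 vCPU)
10 vCPU → host 4 (remaining 6 vCPU)
10 vCPU → host 5 (remaining 6 vCPU)
6 vCPU → host 4 (remaining 0 vCPU)
4 vCPU → host 5 (remaining 2 vCPU)
Final hosts: [15] [7,5,4] [4,5] [10,6] [10,4].

5 hosts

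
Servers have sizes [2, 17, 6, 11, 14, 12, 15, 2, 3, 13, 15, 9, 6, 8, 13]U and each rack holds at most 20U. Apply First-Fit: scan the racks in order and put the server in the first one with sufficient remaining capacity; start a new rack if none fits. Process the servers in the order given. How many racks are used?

9

rack 1: place 2U, 18U left
rack 1: place 17U, 1U left
rack 2: place 6U, 14U left
rack 2: place 11U, 3U left
rack 3: place 14U, 6U left
rack 4: place 12U, 8U left
rack 5: place 15U, 5U left
rack 2: place 2U, 1U left
rack 3: place 3U, 3U left
rack 6: place 13U, 7U left
rack 7: place 15U, 5U left
rack 8: place 9U, 11U left
rack 4: place 6U, 2U left
rack 8: place 8U, 3U left
rack 9: place 13U, 7U left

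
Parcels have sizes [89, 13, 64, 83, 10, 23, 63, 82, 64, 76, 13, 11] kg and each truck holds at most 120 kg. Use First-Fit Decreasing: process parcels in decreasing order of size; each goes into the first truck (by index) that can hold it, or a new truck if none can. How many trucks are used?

7

Sorted descending: 89, 83, 82, 76, 64, 64, 63, 23, 13, 13, 11, 10.
Put 89 kg in truck 1; 31 kg remain.
Put 83 kg in truck 2; 37 kg remain.
Put 82 kg in truck 3; 38 kg remain.
Put 76 kg in truck 4; 44 kg remain.
Put 64 kg in truck 5; 56 kg remain.
Put 64 kg in truck 6; 56 kg remain.
Put 63 kg in truck 7; 57 kg remain.
Put 23 kg in truck 1; 8 kg remain.
Put 13 kg in truck 2; 24 kg remain.
Put 13 kg in truck 2; 11 kg remain.
Put 11 kg in truck 2; 0 kg remain.
Put 10 kg in truck 3; 28 kg remain.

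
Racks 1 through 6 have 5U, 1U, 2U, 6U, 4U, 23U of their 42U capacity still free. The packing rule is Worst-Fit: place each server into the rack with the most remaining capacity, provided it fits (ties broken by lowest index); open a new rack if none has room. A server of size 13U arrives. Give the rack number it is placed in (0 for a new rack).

Racks with room: rack 6 (23U).
Most room is rack 6 with 23U free.

6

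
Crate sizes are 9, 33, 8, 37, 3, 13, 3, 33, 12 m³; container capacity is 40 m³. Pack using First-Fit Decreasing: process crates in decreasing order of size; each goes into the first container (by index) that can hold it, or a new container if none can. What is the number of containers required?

5 containers

Sorted descending: 37, 33, 33, 13, 12, 9, 8, 3, 3.
37 m³ → container 1 (remaining 3 m³)
33 m³ → container 2 (remaining 7 m³)
33 m³ → container 3 (remaining 7 m³)
13 m³ → container 4 (remaining 27 m³)
12 m³ → container 4 (remaining 15 m³)
9 m³ → container 4 (remaining 6 m³)
8 m³ → container 5 (remaining 32 m³)
3 m³ → container 1 (remaining 0 m³)
3 m³ → container 2 (remaining 4 m³)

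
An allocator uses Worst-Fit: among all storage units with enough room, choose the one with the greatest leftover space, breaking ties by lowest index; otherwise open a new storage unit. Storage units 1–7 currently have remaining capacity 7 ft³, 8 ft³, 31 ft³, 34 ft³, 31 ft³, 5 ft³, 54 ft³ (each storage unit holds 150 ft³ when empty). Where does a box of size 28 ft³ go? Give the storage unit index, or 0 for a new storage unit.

7

Storage units with room: storage unit 3 (31 ft³), storage unit 4 (34 ft³), storage unit 5 (31 ft³), storage unit 7 (54 ft³).
Most room is storage unit 7 with 54 ft³ free.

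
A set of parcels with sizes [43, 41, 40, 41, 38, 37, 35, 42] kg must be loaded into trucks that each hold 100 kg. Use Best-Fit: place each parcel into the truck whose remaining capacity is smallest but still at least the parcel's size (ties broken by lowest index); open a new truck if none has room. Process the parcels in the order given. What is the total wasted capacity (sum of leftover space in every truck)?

83

43 kg → truck 1 (remaining 57 kg)
41 kg → truck 1 (remaining 16 kg)
40 kg → truck 2 (remaining 60 kg)
41 kg → truck 2 (remaining 19 kg)
38 kg → truck 3 (remaining 62 kg)
37 kg → truck 3 (remaining 25 kg)
35 kg → truck 4 (remaining 65 kg)
42 kg → truck 4 (remaining 23 kg)
4 trucks × 100 kg = 400 kg; used 317 kg; unused 83 kg.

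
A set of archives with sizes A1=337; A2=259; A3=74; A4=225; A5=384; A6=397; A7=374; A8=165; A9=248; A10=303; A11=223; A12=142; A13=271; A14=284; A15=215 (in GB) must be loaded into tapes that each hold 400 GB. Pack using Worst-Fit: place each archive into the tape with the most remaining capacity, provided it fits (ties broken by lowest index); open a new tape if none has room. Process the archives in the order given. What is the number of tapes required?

12 tapes

tape 1: place A1 (337 GB), 63 GB left
tape 2: place A2 (259 GB), 141 GB left
tape 2: place A3 (74 GB), 67 GB left
tape 3: place A4 (225 GB), 175 GB left
tape 4: place A5 (384 GB), 16 GB left
tape 5: place A6 (397 GB), 3 GB left
tape 6: place A7 (374 GB), 26 GB left
tape 3: place A8 (165 GB), 10 GB left
tape 7: place A9 (248 GB), 152 GB left
tape 8: place A10 (303 GB), 97 GB left
tape 9: place A11 (223 GB), 177 GB left
tape 9: place A12 (142 GB), 35 GB left
tape 10: place A13 (271 GB), 129 GB left
tape 11: place A14 (284 GB), 116 GB left
tape 12: place A15 (215 GB), 185 GB left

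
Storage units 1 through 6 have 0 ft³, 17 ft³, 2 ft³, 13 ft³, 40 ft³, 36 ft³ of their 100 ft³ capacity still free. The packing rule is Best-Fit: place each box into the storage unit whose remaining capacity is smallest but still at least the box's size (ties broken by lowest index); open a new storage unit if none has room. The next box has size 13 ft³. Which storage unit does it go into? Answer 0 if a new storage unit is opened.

Storage units with room: storage unit 2 (17 ft³), storage unit 4 (13 ft³), storage unit 5 (40 ft³), storage unit 6 (36 ft³).
Tightest fit is storage unit 4 with 13 ft³ free.

4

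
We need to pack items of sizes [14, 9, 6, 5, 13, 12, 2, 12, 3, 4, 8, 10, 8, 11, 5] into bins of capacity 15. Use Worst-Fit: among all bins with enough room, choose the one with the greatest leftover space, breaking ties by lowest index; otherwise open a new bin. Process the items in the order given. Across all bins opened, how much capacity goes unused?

14 → bin 1 (remaining 1)
9 → bin 2 (remaining 6)
6 → bin 2 (remaining 0)
5 → bin 3 (remaining 10)
13 → bin 4 (remaining 2)
12 → bin 5 (remaining 3)
2 → bin 3 (remaining 8)
12 → bin 6 (remaining 3)
3 → bin 3 (remaining 5)
4 → bin 3 (remaining 1)
8 → bin 7 (remaining 7)
10 → bin 8 (remaining 5)
8 → bin 9 (remaining 7)
11 → bin 10 (remaining 4)
5 → bin 7 (remaining 2)
10 bins × 15 = 150; used 122; unused 28.

28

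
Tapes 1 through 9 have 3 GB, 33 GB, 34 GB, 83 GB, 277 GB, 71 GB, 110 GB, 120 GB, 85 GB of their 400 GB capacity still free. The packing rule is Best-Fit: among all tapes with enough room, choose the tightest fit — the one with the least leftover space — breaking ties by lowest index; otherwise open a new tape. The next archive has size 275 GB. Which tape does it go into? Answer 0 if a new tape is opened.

Tapes with room: tape 5 (277 GB).
Tightest fit is tape 5 with 277 GB free.

5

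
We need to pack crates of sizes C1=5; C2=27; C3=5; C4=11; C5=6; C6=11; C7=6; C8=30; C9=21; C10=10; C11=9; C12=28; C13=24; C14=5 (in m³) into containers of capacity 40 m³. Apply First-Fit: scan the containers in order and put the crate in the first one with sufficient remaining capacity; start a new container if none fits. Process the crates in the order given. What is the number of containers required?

Put C1 (5 m³) in container 1; 35 m³ remain.
Put C2 (27 m³) in container 1; 8 m³ remain.
Put C3 (5 m³) in container 1; 3 m³ remain.
Put C4 (11 m³) in container 2; 29 m³ remain.
Put C5 (6 m³) in container 2; 23 m³ remain.
Put C6 (11 m³) in container 2; 12 m³ remain.
Put C7 (6 m³) in container 2; 6 m³ remain.
Put C8 (30 m³) in container 3; 10 m³ remain.
Put C9 (21 m³) in container 4; 19 m³ remain.
Put C10 (10 m³) in container 3; 0 m³ remain.
Put C11 (9 m³) in container 4; 10 m³ remain.
Put C12 (28 m³) in container 5; 12 m³ remain.
Put C13 (24 m³) in container 6; 16 m³ remain.
Put C14 (5 m³) in container 2; 1 m³ remain.
Final containers: [5,27,5] [11,6,11,6,5] [30,10] [21,9] [28] [24].

6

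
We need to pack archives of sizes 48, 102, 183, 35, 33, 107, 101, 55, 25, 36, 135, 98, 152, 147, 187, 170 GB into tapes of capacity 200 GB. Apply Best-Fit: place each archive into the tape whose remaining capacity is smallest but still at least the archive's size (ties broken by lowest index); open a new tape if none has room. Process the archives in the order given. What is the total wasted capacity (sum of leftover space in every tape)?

tape 1: place 48 GB, 152 GB left
tape 1: place 102 GB, 50 GB left
tape 2: place 183 GB, 17 GB left
tape 1: place 35 GB, 15 GB left
tape 3: place 33 GB, 167 GB left
tape 3: place 107 GB, 60 GB left
tape 4: place 101 GB, 99 GB left
tape 3: place 55 GB, 5 GB left
tape 4: place 25 GB, 74 GB left
tape 4: place 36 GB, 38 GB left
tape 5: place 135 GB, 65 GB left
tape 6: place 98 GB, 102 GB left
tape 7: place 152 GB, 48 GB left
tape 8: place 147 GB, 53 GB left
tape 9: place 187 GB, 13 GB left
tape 10: place 170 GB, 30 GB left
10 tapes × 200 GB = 2000 GB; used 1614 GB; unused 386 GB.

386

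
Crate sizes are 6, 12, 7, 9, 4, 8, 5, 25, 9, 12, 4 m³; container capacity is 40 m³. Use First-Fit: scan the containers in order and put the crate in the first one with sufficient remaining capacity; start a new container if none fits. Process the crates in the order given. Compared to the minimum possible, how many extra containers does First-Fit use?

0

First-Fit: [6,12,7,9,4] [8,5,25] [9,12,4] → 3 containers.
Total size 101 m³; any packing needs at least ⌈101/40⌉ = 3 containers.
So 3 is already optimal.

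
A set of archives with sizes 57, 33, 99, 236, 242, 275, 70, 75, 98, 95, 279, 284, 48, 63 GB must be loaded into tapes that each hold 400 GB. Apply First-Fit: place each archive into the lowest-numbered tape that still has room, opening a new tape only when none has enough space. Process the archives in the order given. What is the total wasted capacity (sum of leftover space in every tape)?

446

Put 57 GB in tape 1; 343 GB remain.
Put 33 GB in tape 1; 310 GB remain.
Put 99 GB in tape 1; 211 GB remain.
Put 236 GB in tape 2; 164 GB remain.
Put 242 GB in tape 3; 158 GB remain.
Put 275 GB in tape 4; 125 GB remain.
Put 70 GB in tape 1; 141 GB remain.
Put 75 GB in tape 1; 66 GB remain.
Put 98 GB in tape 2; 66 GB remain.
Put 95 GB in tape 3; 63 GB remain.
Put 279 GB in tape 5; 121 GB remain.
Put 284 GB in tape 6; 116 GB remain.
Put 48 GB in tape 1; 18 GB remain.
Put 63 GB in tape 2; 3 GB remain.
6 tapes × 400 GB = 2400 GB; used 1954 GB; unused 446 GB.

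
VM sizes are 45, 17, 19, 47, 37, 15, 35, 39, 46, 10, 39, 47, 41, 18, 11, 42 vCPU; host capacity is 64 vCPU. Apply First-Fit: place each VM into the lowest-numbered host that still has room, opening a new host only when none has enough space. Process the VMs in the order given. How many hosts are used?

45 vCPU → host 1 (remaining 19 vCPU)
17 vCPU → host 1 (remaining 2 vCPU)
19 vCPU → host 2 (remaining 45 vCPU)
47 vCPU → host 3 (remaining 17 vCPU)
37 vCPU → host 2 (remaining 8 vCPU)
15 vCPU → host 3 (remaining 2 vCPU)
35 vCPU → host 4 (remaining 29 vCPU)
39 vCPU → host 5 (remaining 25 vCPU)
46 vCPU → host 6 (remaining 18 vCPU)
10 vCPU → host 4 (remaining 19 vCPU)
39 vCPU → host 7 (remaining 25 vCPU)
47 vCPU → host 8 (remaining 17 vCPU)
41 vCPU → host 9 (remaining 23 vCPU)
18 vCPU → host 4 (remaining 1 vCPU)
11 vCPU → host 5 (remaining 14 vCPU)
42 vCPU → host 10 (remaining 22 vCPU)
Final hosts: [45,17] [19,37] [47,15] [35,10,18] [39,11] [46] [39] [47] [41] [42].

10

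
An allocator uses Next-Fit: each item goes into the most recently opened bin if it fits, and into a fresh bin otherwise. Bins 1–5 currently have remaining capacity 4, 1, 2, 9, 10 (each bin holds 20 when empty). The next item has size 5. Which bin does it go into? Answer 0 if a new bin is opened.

Next-Fit only looks at bin 5, which has 10 free.
5 fits there.

5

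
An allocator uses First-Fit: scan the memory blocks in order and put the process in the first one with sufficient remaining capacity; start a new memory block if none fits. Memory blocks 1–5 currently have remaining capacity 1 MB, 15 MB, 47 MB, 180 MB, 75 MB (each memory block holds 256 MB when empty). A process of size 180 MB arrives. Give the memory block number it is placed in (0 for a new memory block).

4

Memory blocks with room: memory block 4 (180 MB).
The first with room is memory block 4.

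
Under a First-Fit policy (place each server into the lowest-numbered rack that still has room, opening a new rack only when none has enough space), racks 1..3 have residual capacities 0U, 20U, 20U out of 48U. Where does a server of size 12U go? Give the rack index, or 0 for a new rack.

2

Racks with room: rack 2 (20U), rack 3 (20U).
The first with room is rack 2.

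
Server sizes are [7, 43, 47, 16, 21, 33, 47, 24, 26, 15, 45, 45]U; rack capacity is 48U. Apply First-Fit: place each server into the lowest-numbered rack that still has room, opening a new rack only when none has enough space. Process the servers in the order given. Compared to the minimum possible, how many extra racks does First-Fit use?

First-Fit: [7,16,21] [43] [47] [33,15] [47] [24] [26] [45] [45] → 9 racks.
Total size 369U; any packing needs at least ⌈369/48⌉ = 8 racks.
An optimal packing achieves that bound: [47] [47] [45] [45] [43] [33,15] [26,21] [24,16,7] → 8 racks.
Excess: 9 − 8 = 1.

1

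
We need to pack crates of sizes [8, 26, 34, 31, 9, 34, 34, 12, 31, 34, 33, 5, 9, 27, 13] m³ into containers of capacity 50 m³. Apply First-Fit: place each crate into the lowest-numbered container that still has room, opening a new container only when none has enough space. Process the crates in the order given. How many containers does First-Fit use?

Put 8 m³ in container 1; 42 m³ remain.
Put 26 m³ in container 1; 16 m³ remain.
Put 34 m³ in container 2; 16 m³ remain.
Put 31 m³ in container 3; 19 m³ remain.
Put 9 m³ in container 1; 7 m³ remain.
Put 34 m³ in container 4; 16 m³ remain.
Put 34 m³ in container 5; 16 m³ remain.
Put 12 m³ in container 2; 4 m³ remain.
Put 31 m³ in container 6; 19 m³ remain.
Put 34 m³ in container 7; 16 m³ remain.
Put 33 m³ in container 8; 17 m³ remain.
Put 5 m³ in container 1; 2 m³ remain.
Put 9 m³ in container 3; 10 m³ remain.
Put 27 m³ in container 9; 23 m³ remain.
Put 13 m³ in container 4; 3 m³ remain.

9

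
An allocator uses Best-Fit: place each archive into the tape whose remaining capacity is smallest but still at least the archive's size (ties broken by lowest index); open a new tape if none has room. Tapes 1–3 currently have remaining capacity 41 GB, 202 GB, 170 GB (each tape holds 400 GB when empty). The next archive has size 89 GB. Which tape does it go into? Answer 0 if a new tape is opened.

Tapes with room: tape 2 (202 GB), tape 3 (170 GB).
Tightest fit is tape 3 with 170 GB free.

3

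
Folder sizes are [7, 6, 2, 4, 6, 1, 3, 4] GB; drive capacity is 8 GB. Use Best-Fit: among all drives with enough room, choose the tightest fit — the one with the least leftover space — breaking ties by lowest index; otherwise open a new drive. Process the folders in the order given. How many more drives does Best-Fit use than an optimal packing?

Best-Fit: [7,1] [6,2] [4,3] [6] [4] → 5 drives.
Total size 33 GB; any packing needs at least ⌈33/8⌉ = 5 drives.
So 5 is already optimal.

0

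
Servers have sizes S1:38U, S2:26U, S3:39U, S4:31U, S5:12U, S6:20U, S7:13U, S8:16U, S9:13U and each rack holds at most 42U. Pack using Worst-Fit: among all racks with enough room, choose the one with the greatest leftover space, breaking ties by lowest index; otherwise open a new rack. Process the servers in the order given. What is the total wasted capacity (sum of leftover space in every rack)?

S1 (38U) → rack 1 (remaining 4U)
S2 (26U) → rack 2 (remaining 16U)
S3 (39U) → rack 3 (remaining 3U)
S4 (31U) → rack 4 (remaining 11U)
S5 (12U) → rack 2 (remaining 4U)
S6 (20U) → rack 5 (remaining 22U)
S7 (13U) → rack 5 (remaining 9U)
S8 (16U) → rack 6 (remaining 26U)
S9 (13U) → rack 6 (remaining 13U)
6 racks × 42U = 252U; used 208U; unused 44U.

44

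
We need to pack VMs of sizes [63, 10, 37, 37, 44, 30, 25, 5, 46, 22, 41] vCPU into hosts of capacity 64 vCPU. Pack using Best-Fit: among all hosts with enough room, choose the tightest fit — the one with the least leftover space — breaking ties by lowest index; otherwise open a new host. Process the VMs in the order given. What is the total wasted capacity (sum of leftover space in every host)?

Put 63 vCPU in host 1; 1 vCPU remain.
Put 10 vCPU in host 2; 54 vCPU remain.
Put 37 vCPU in host 2; 17 vCPU remain.
Put 37 vCPU in host 3; 27 vCPU remain.
Put 44 vCPU in host 4; 20 vCPU remain.
Put 30 vCPU in host 5; 34 vCPU remain.
Put 25 vCPU in host 3; 2 vCPU remain.
Put 5 vCPU in host 2; 12 vCPU remain.
Put 46 vCPU in host 6; 18 vCPU remain.
Put 22 vCPU in host 5; 12 vCPU remain.
Put 41 vCPU in host 7; 23 vCPU remain.
7 hosts × 64 vCPU = 448 vCPU; used 360 vCPU; unused 88 vCPU.

88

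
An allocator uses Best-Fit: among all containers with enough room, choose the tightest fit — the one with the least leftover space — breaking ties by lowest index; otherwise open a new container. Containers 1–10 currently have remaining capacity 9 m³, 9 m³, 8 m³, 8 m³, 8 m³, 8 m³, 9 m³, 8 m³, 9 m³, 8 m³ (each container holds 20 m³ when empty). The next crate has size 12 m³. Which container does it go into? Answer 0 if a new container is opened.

No container has ≥ 12 m³ free, so a new container is opened.

0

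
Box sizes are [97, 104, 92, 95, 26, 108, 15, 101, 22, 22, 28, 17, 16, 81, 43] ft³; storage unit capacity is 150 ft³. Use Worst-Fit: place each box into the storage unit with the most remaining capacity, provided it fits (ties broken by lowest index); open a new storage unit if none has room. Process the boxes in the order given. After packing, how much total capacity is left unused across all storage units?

storage unit 1: place 97 ft³, 53 ft³ left
storage unit 2: place 104 ft³, 46 ft³ left
storage unit 3: place 92 ft³, 58 ft³ left
storage unit 4: place 95 ft³, 55 ft³ left
storage unit 3: place 26 ft³, 32 ft³ left
storage unit 5: place 108 ft³, 42 ft³ left
storage unit 4: place 15 ft³, 40 ft³ left
storage unit 6: place 101 ft³, 49 ft³ left
storage unit 1: place 22 ft³, 31 ft³ left
storage unit 6: place 22 ft³, 27 ft³ left
storage unit 2: place 28 ft³, 18 ft³ left
storage unit 5: place 17 ft³, 25 ft³ left
storage unit 4: place 16 ft³, 24 ft³ left
storage unit 7: place 81 ft³, 69 ft³ left
storage unit 7: place 43 ft³, 26 ft³ left
7 storage units × 150 ft³ = 1050 ft³; used 867 ft³; unused 183 ft³.

183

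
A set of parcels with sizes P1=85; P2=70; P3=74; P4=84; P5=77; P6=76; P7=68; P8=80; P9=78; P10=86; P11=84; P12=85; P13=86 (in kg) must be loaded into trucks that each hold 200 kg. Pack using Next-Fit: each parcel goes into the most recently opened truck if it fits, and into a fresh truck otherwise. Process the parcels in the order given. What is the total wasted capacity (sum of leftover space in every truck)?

367

P1 (85 kg) → truck 1 (remaining 115 kg)
P2 (70 kg) → truck 1 (remaining 45 kg)
P3 (74 kg) → truck 2 (remaining 126 kg)
P4 (84 kg) → truck 2 (remaining 42 kg)
P5 (77 kg) → truck 3 (remaining 123 kg)
P6 (76 kg) → truck 3 (remaining 47 kg)
P7 (68 kg) → truck 4 (remaining 132 kg)
P8 (80 kg) → truck 4 (remaining 52 kg)
P9 (78 kg) → truck 5 (remaining 122 kg)
P10 (86 kg) → truck 5 (remaining 36 kg)
P11 (84 kg) → truck 6 (remaining 116 kg)
P12 (85 kg) → truck 6 (remaining 31 kg)
P13 (86 kg) → truck 7 (remaining 114 kg)
7 trucks × 200 kg = 1400 kg; used 1033 kg; unused 367 kg.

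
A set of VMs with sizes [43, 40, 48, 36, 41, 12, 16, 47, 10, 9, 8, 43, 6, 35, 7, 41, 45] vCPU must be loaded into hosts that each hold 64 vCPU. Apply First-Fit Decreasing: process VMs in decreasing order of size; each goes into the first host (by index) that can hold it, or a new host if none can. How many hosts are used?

10

Sorted descending: 48, 47, 45, 43, 43, 41, 41, 40, 36, 35, 16, 12, 10, 9, 8, 7, 6.
48 vCPU → host 1 (remaining 16 vCPU)
47 vCPU → host 2 (remaining 17 vCPU)
45 vCPU → host 3 (remaining 19 vCPU)
43 vCPU → host 4 (remaining 21 vCPU)
43 vCPU → host 5 (remaining 21 vCPU)
41 vCPU → host 6 (remaining 23 vCPU)
41 vCPU → host 7 (remaining 23 vCPU)
40 vCPU → host 8 (remaining 24 vCPU)
36 vCPU → host 9 (remaining 28 vCPU)
35 vCPU → host 10 (remaining 29 vCPU)
16 vCPU → host 1 (remaining 0 vCPU)
12 vCPU → host 2 (remaining 5 vCPU)
10 vCPU → host 3 (remaining 9 vCPU)
9 vCPU → host 3 (remaining 0 vCPU)
8 vCPU → host 4 (remaining 13 vCPU)
7 vCPU → host 4 (remaining 6 vCPU)
6 vCPU → host 4 (remaining 0 vCPU)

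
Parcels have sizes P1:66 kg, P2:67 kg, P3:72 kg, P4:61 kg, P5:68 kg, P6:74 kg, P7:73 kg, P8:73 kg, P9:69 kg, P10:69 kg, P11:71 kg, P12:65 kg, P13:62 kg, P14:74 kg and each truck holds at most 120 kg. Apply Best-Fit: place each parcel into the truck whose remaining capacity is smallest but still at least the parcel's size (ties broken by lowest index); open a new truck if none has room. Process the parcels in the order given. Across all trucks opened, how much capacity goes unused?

Put P1 (66 kg) in truck 1; 54 kg remain.
Put P2 (67 kg) in truck 2; 53 kg remain.
Put P3 (72 kg) in truck 3; 48 kg remain.
Put P4 (61 kg) in truck 4; 59 kg remain.
Put P5 (68 kg) in truck 5; 52 kg remain.
Put P6 (74 kg) in truck 6; 46 kg remain.
Put P7 (73 kg) in truck 7; 47 kg remain.
Put P8 (73 kg) in truck 8; 47 kg remain.
Put P9 (69 kg) in truck 9; 51 kg remain.
Put P10 (69 kg) in truck 10; 51 kg remain.
Put P11 (71 kg) in truck 11; 49 kg remain.
Put P12 (65 kg) in truck 12; 55 kg remain.
Put P13 (62 kg) in truck 13; 58 kg remain.
Put P14 (74 kg) in truck 14; 46 kg remain.
14 trucks × 120 kg = 1680 kg; used 964 kg; unused 716 kg.

716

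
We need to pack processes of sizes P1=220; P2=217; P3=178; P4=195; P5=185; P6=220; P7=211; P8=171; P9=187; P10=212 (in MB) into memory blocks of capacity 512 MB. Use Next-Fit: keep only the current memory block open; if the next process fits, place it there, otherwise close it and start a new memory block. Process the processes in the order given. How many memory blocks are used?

5 memory blocks

Put P1 (220 MB) in memory block 1; 292 MB remain.
Put P2 (217 MB) in memory block 1; 75 MB remain.
Put P3 (178 MB) in memory block 2; 334 MB remain.
Put P4 (195 MB) in memory block 2; 139 MB remain.
Put P5 (185 MB) in memory block 3; 327 MB remain.
Put P6 (220 MB) in memory block 3; 107 MB remain.
Put P7 (211 MB) in memory block 4; 301 MB remain.
Put P8 (171 MB) in memory block 4; 130 MB remain.
Put P9 (187 MB) in memory block 5; 325 MB remain.
Put P10 (212 MB) in memory block 5; 113 MB remain.
Final memory blocks: [220,217] [178,195] [185,220] [211,171] [187,212].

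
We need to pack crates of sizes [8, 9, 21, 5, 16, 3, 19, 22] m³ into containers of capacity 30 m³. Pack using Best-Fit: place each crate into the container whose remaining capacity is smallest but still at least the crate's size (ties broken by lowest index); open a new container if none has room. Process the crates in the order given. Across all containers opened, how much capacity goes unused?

47

8 m³ → container 1 (remaining 22 m³)
9 m³ → container 1 (remaining 13 m³)
21 m³ → container 2 (remaining 9 m³)
5 m³ → container 2 (remaining 4 m³)
16 m³ → container 3 (remaining 14 m³)
3 m³ → container 2 (remaining 1 m³)
19 m³ → container 4 (remaining 11 m³)
22 m³ → container 5 (remaining 8 m³)
5 containers × 30 m³ = 150 m³; used 103 m³; unused 47 m³.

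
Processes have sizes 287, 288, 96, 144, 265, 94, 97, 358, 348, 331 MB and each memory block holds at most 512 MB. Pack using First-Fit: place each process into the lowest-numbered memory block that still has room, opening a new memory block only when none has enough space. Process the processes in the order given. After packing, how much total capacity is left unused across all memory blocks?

Put 287 MB in memory block 1; 225 MB remain.
Put 288 MB in memory block 2; 224 MB remain.
Put 96 MB in memory block 1; 129 MB remain.
Put 144 MB in memory block 2; 80 MB remain.
Put 265 MB in memory block 3; 247 MB remain.
Put 94 MB in memory block 1; 35 MB remain.
Put 97 MB in memory block 3; 150 MB remain.
Put 358 MB in memory block 4; 154 MB remain.
Put 348 MB in memory block 5; 164 MB remain.
Put 331 MB in memory block 6; 181 MB remain.
6 memory blocks × 512 MB = 3072 MB; used 2308 MB; unused 764 MB.

764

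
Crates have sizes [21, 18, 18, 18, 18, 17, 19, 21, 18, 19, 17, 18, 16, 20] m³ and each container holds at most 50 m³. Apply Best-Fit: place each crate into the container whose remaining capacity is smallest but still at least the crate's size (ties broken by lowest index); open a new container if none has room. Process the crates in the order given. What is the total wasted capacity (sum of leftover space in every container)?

21 m³ → container 1 (remaining 29 m³)
18 m³ → container 1 (remaining 11 m³)
18 m³ → container 2 (remaining 32 m³)
18 m³ → container 2 (remaining 14 m³)
18 m³ → container 3 (remaining 32 m³)
17 m³ → container 3 (remaining 15 m³)
19 m³ → container 4 (remaining 31 m³)
21 m³ → container 4 (remaining 10 m³)
18 m³ → container 5 (remaining 32 m³)
19 m³ → container 5 (remaining 13 m³)
17 m³ → container 6 (remaining 33 m³)
18 m³ → container 6 (remaining 15 m³)
16 m³ → container 7 (remaining 34 m³)
20 m³ → container 7 (remaining 14 m³)
7 containers × 50 m³ = 350 m³; used 258 m³; unused 92 m³.

92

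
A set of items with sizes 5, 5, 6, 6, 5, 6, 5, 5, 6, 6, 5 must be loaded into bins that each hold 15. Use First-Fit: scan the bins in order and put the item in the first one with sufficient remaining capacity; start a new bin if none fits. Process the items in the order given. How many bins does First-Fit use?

5 bins

bin 1: place 5, 10 left
bin 1: place 5, 5 left
bin 2: place 6, 9 left
bin 2: place 6, 3 left
bin 1: place 5, 0 left
bin 3: place 6, 9 left
bin 3: place 5, 4 left
bin 4: place 5, 10 left
bin 4: place 6, 4 left
bin 5: place 6, 9 left
bin 5: place 5, 4 left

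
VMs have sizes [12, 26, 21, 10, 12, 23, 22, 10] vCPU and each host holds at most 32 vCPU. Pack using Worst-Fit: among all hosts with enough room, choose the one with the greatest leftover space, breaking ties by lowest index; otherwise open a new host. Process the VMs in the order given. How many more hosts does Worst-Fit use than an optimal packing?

1

Worst-Fit: [12,10] [26] [21] [12,10] [23] [22] → 6 hosts.
Total size 136 vCPU; any packing needs at least ⌈136/32⌉ = 5 hosts.
An optimal packing achieves that bound: [26] [23] [22,10] [21,10] [12,12] → 5 hosts.
Excess: 6 − 5 = 1.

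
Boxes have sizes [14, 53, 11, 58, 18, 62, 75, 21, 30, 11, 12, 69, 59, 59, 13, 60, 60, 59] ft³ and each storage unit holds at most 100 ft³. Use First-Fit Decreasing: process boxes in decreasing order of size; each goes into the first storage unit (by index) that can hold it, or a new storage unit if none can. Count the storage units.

10

Sorted descending: 75, 69, 62, 60, 60, 59, 59, 59, 58, 53, 30, 21, 18, 14, 13, 12, 11, 11.
75 ft³ → storage unit 1 (remaining 25 ft³)
69 ft³ → storage unit 2 (remaining 31 ft³)
62 ft³ → storage unit 3 (remaining 38 ft³)
60 ft³ → storage unit 4 (remaining 40 ft³)
60 ft³ → storage unit 5 (remaining 40 ft³)
59 ft³ → storage unit 6 (remaining 41 ft³)
59 ft³ → storage unit 7 (remaining 41 ft³)
59 ft³ → storage unit 8 (remaining 41 ft³)
58 ft³ → storage unit 9 (remaining 42 ft³)
53 ft³ → storage unit 10 (remaining 47 ft³)
30 ft³ → storage unit 2 (remaining 1 ft³)
21 ft³ → storage unit 1 (remaining 4 ft³)
18 ft³ → storage unit 3 (remaining 20 ft³)
14 ft³ → storage unit 3 (remaining 6 ft³)
13 ft³ → storage unit 4 (remaining 27 ft³)
12 ft³ → storage unit 4 (remaining 15 ft³)
11 ft³ → storage unit 4 (remaining 4 ft³)
11 ft³ → storage unit 5 (remaining 29 ft³)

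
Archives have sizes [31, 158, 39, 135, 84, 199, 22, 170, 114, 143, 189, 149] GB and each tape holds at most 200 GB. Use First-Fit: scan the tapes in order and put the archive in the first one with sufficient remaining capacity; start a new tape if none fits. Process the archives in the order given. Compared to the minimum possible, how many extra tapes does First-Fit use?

First-Fit: [31,158] [39,135,22] [84,114] [199] [170] [143] [189] [149] → 8 tapes.
Total size 1433 GB; any packing needs at least ⌈1433/200⌉ = 8 tapes.
So 8 is already optimal.

0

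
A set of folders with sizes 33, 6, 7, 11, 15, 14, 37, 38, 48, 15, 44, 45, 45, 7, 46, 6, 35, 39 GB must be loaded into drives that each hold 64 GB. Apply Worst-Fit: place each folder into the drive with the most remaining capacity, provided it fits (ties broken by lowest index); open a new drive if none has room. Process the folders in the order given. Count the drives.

11

33 GB → drive 1 (remaining 31 GB)
6 GB → drive 1 (remaining 25 GB)
7 GB → drive 1 (remaining 18 GB)
11 GB → drive 1 (remaining 7 GB)
15 GB → drive 2 (remaining 49 GB)
14 GB → drive 2 (remaining 35 GB)
37 GB → drive 3 (remaining 27 GB)
38 GB → drive 4 (remaining 26 GB)
48 GB → drive 5 (remaining 16 GB)
15 GB → drive 2 (remaining 20 GB)
44 GB → drive 6 (remaining 20 GB)
45 GB → drive 7 (remaining 19 GB)
45 GB → drive 8 (remaining 19 GB)
7 GB → drive 3 (remaining 20 GB)
46 GB → drive 9 (remaining 18 GB)
6 GB → drive 4 (remaining 20 GB)
35 GB → drive 10 (remaining 29 GB)
39 GB → drive 11 (remaining 25 GB)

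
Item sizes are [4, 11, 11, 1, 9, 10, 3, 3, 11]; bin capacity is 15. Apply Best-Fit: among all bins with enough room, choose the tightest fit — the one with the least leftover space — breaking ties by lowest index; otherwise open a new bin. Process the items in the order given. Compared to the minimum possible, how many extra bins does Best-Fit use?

0

Best-Fit: [4,11] [11,1,3] [9] [10,3] [11] → 5 bins.
Total size 63; any packing needs at least ⌈63/15⌉ = 5 bins.
So 5 is already optimal.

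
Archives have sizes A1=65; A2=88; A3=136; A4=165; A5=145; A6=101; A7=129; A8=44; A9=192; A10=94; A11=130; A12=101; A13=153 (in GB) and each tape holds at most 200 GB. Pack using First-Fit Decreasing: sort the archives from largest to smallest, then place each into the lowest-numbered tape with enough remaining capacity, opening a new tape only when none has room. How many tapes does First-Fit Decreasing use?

9 tapes

Sorted descending: 192, 165, 153, 145, 136, 130, 129, 101, 101, 94, 88, 65, 44.
tape 1: place 192 GB, 8 GB left
tape 2: place 165 GB, 35 GB left
tape 3: place 153 GB, 47 GB left
tape 4: place 145 GB, 55 GB left
tape 5: place 136 GB, 64 GB left
tape 6: place 130 GB, 70 GB left
tape 7: place 129 GB, 71 GB left
tape 8: place 101 GB, 99 GB left
tape 9: place 101 GB, 99 GB left
tape 8: place 94 GB, 5 GB left
tape 9: place 88 GB, 11 GB left
tape 6: place 65 GB, 5 GB left
tape 3: place 44 GB, 3 GB left
Final tapes: [192] [165] [153,44] [145] [136] [130,65] [129] [101,94] [101,88].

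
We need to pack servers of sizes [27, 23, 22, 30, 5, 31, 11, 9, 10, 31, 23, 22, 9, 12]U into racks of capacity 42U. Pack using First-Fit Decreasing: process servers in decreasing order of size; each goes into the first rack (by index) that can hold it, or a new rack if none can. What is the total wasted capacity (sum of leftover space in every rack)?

Sorted descending: 31, 31, 30, 27, 23, 23, 22, 22, 12, 11, 10, 9, 9, 5.
Put 31U in rack 1; 11U remain.
Put 31U in rack 2; 11U remain.
Put 30U in rack 3; 12U remain.
Put 27U in rack 4; 15U remain.
Put 23U in rack 5; 19U remain.
Put 23U in rack 6; 19U remain.
Put 22U in rack 7; 20U remain.
Put 22U in rack 8; 20U remain.
Put 12U in rack 3; 0U remain.
Put 11U in rack 1; 0U remain.
Put 10U in rack 2; 1U remain.
Put 9U in rack 4; 6U remain.
Put 9U in rack 5; 10U remain.
Put 5U in rack 4; 1U remain.
8 racks × 42U = 336U; used 265U; unused 71U.

71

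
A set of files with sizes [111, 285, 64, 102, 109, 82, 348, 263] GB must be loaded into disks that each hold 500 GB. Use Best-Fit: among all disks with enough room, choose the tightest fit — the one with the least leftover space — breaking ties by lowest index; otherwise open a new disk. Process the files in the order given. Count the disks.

Put 111 GB in disk 1; 389 GB remain.
Put 285 GB in disk 1; 104 GB remain.
Put 64 GB in disk 1; 40 GB remain.
Put 102 GB in disk 2; 398 GB remain.
Put 109 GB in disk 2; 289 GB remain.
Put 82 GB in disk 2; 207 GB remain.
Put 348 GB in disk 3; 152 GB remain.
Put 263 GB in disk 4; 237 GB remain.

4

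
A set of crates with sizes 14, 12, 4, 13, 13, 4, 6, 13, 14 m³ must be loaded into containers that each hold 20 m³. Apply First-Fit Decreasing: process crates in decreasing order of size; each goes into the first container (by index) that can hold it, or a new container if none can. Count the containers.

6 containers

Sorted descending: 14, 14, 13, 13, 13, 12, 6, 4, 4.
14 m³ → container 1 (remaining 6 m³)
14 m³ → container 2 (remaining 6 m³)
13 m³ → container 3 (remaining 7 m³)
13 m³ → container 4 (remaining 7 m³)
13 m³ → container 5 (remaining 7 m³)
12 m³ → container 6 (remaining 8 m³)
6 m³ → container 1 (remaining 0 m³)
4 m³ → container 2 (remaining 2 m³)
4 m³ → container 3 (remaining 3 m³)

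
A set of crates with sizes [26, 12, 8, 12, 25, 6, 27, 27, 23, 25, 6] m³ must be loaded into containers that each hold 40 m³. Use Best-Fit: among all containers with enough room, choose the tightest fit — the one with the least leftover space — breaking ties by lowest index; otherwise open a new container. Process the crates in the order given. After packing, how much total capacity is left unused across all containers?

83

26 m³ → container 1 (remaining 14 m³)
12 m³ → container 1 (remaining 2 m³)
8 m³ → container 2 (remaining 32 m³)
12 m³ → container 2 (remaining 20 m³)
25 m³ → container 3 (remaining 15 m³)
6 m³ → container 3 (remaining 9 m³)
27 m³ → container 4 (remaining 13 m³)
27 m³ → container 5 (remaining 13 m³)
23 m³ → container 6 (remaining 17 m³)
25 m³ → container 7 (remaining 15 m³)
6 m³ → container 3 (remaining 3 m³)
7 containers × 40 m³ = 280 m³; used 197 m³; unused 83 m³.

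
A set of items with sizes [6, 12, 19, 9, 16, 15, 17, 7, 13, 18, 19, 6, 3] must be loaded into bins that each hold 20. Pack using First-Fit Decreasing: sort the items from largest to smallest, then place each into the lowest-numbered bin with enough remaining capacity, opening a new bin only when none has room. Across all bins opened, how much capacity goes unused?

Sorted descending: 19, 19, 18, 17, 16, 15, 13, 12, 9, 7, 6, 6, 3.
Put 19 in bin 1; 1 remain.
Put 19 in bin 2; 1 remain.
Put 18 in bin 3; 2 remain.
Put 17 in bin 4; 3 remain.
Put 16 in bin 5; 4 remain.
Put 15 in bin 6; 5 remain.
Put 13 in bin 7; 7 remain.
Put 12 in bin 8; 8 remain.
Put 9 in bin 9; 11 remain.
Put 7 in bin 7; 0 remain.
Put 6 in bin 8; 2 remain.
Put 6 in bin 9; 5 remain.
Put 3 in bin 4; 0 remain.
9 bins × 20 = 180; used 160; unused 20.

20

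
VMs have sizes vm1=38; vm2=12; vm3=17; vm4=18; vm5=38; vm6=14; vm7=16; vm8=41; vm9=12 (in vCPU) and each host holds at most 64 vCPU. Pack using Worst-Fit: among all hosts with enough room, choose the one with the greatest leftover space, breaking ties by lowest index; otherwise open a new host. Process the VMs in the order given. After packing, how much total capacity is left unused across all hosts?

vm1 (38 vCPU) → host 1 (remaining 26 vCPU)
vm2 (12 vCPU) → host 1 (remaining 14 vCPU)
vm3 (17 vCPU) → host 2 (remaining 47 vCPU)
vm4 (18 vCPU) → host 2 (remaining 29 vCPU)
vm5 (38 vCPU) → host 3 (remaining 26 vCPU)
vm6 (14 vCPU) → host 2 (remaining 15 vCPU)
vm7 (16 vCPU) → host 3 (remaining 10 vCPU)
vm8 (41 vCPU) → host 4 (remaining 23 vCPU)
vm9 (12 vCPU) → host 4 (remaining 11 vCPU)
4 hosts × 64 vCPU = 256 vCPU; used 206 vCPU; unused 50 vCPU.

50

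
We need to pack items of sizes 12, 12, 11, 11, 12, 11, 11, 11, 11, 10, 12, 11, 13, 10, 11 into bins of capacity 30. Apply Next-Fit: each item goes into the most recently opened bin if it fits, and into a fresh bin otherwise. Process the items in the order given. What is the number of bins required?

12 → bin 1 (remaining 18)
12 → bin 1 (remaining 6)
11 → bin 2 (remaining 19)
11 → bin 2 (remaining 8)
12 → bin 3 (remaining 18)
11 → bin 3 (remaining 7)
11 → bin 4 (remaining 19)
11 → bin 4 (remaining 8)
11 → bin 5 (remaining 19)
10 → bin 5 (remaining 9)
12 → bin 6 (remaining 18)
11 → bin 6 (remaining 7)
13 → bin 7 (remaining 17)
10 → bin 7 (remaining 7)
11 → bin 8 (remaining 19)

8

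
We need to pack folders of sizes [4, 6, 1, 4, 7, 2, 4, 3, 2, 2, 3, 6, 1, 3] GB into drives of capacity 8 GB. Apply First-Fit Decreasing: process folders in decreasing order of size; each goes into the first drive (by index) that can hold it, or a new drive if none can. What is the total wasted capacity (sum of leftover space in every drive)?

Sorted descending: 7, 6, 6, 4, 4, 4, 3, 3, 3, 2, 2, 2, 1, 1.
Put 7 GB in drive 1; 1 GB remain.
Put 6 GB in drive 2; 2 GB remain.
Put 6 GB in drive 3; 2 GB remain.
Put 4 GB in drive 4; 4 GB remain.
Put 4 GB in drive 4; 0 GB remain.
Put 4 GB in drive 5; 4 GB remain.
Put 3 GB in drive 5; 1 GB remain.
Put 3 GB in drive 6; 5 GB remain.
Put 3 GB in drive 6; 2 GB remain.
Put 2 GB in drive 2; 0 GB remain.
Put 2 GB in drive 3; 0 GB remain.
Put 2 GB in drive 6; 0 GB remain.
Put 1 GB in drive 1; 0 GB remain.
Put 1 GB in drive 5; 0 GB remain.
6 drives × 8 GB = 48 GB; used 48 GB; unused 0 GB.

0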